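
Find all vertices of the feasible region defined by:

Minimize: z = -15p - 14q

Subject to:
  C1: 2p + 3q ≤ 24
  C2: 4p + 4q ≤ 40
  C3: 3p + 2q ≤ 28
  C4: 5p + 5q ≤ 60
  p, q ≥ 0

(0, 0), (9.333, 0), (8, 2), (6, 4), (0, 8)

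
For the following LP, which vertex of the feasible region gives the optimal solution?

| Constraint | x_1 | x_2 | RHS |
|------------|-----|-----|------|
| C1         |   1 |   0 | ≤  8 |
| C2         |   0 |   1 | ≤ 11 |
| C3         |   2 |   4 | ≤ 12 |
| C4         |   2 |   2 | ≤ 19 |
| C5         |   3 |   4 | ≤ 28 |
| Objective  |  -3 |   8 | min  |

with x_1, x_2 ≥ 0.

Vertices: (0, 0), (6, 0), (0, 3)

Evaluate the objective at each vertex of the feasible region:
  z(0, 0) = 0
  z(6, 0) = -18  ←
  z(0, 3) = 24
The minimum is at x_1 = 6, x_2 = 0.

(6, 0)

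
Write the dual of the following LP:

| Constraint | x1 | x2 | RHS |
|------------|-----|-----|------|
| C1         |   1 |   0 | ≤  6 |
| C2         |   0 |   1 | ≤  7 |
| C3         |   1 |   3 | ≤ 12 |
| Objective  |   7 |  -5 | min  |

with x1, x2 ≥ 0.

Primal min cᵀx s.t. Ax ≤ b, x ≥ 0  →  Dual max −bᵀy s.t. Aᵀy ≥ −c, y ≥ 0.

Maximize: z = -6y1 - 7y2 - 12y3

Subject to:
  y1 + y3 ≥ -7
  y2 + 3y3 ≥ 5
  y1, y2, y3 ≥ 0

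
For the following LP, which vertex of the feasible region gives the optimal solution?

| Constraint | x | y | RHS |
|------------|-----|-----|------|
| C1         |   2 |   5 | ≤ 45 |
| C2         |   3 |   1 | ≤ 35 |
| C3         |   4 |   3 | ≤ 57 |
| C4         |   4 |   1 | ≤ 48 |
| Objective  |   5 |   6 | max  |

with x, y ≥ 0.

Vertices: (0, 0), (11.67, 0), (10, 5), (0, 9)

Evaluate the objective at each vertex of the feasible region:
  z(0, 0) = 0
  z(11.67, 0) = 58.33
  z(10, 5) = 80  ←
  z(0, 9) = 54
The maximum is at x = 10, y = 5.

(10, 5)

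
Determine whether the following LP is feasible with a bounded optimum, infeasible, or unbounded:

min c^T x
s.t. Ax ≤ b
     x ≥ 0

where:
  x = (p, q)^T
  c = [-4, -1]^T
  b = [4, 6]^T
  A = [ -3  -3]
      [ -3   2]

Unbounded (objective can decrease without bound)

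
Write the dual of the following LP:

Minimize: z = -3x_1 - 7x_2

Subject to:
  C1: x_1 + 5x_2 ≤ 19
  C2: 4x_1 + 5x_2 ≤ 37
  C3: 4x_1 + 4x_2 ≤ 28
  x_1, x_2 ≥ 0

Primal min cᵀx s.t. Ax ≤ b, x ≥ 0  →  Dual max −bᵀy s.t. Aᵀy ≥ −c, y ≥ 0.

Maximize: z = -19y1 - 37y2 - 28y3

Subject to:
  y1 + 4y2 + 4y3 ≥ 3
  5y1 + 5y2 + 4y3 ≥ 7
  y1, y2, y3 ≥ 0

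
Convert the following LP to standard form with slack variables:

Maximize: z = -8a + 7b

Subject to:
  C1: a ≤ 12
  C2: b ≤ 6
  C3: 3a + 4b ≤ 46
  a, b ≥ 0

max z = -8a + 7b

s.t.
  a + s1 = 12
  b + s2 = 6
  3a + 4b + s3 = 46
  a, b, s1, s2, s3 ≥ 0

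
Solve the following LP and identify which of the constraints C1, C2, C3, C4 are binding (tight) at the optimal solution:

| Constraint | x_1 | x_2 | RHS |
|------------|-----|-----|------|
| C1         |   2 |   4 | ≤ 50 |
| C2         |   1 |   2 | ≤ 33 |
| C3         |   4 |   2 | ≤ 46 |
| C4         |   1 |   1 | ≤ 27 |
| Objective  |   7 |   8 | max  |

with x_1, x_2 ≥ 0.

At x_1 = 7, x_2 = 9, compute slack b - a·x for each constraint:
  C1: 50 − 50 = 0  (binding)
  C2: 33 − 25 = 8  (slack)
  C3: 46 − 46 = 0  (binding)
  C4: 27 − 16 = 11  (slack)

Optimal: x_1 = 7, x_2 = 9
Binding: C1, C3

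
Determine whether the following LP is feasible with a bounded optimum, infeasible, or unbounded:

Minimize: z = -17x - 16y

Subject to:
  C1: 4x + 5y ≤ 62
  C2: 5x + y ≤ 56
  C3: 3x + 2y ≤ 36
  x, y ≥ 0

Feasible with a bounded optimal solution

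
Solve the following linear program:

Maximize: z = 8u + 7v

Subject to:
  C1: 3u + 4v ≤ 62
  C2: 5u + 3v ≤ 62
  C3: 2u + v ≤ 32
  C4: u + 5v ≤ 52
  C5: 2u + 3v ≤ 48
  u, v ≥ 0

Evaluate the objective at each vertex of the feasible region:
  z(0, 0) = 0
  z(12.4, 0) = 99.2
  z(7, 9) = 119  ←
  z(0, 10.4) = 72.8
The maximum is at u = 7, v = 9.

u = 7, v = 9, z = 119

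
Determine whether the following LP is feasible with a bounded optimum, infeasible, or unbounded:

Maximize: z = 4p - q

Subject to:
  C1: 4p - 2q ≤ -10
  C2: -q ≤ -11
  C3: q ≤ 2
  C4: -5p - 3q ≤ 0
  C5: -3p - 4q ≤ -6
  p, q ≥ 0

Infeasible (no feasible solution exists)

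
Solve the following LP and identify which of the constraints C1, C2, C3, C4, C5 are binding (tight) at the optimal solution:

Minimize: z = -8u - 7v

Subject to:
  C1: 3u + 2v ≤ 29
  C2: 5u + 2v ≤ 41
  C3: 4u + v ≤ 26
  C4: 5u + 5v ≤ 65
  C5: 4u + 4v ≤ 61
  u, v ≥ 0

At u = 3, v = 10, compute slack b - a·x for each constraint:
  C1: 29 − 29 = 0  (binding)
  C2: 41 − 35 = 6  (slack)
  C3: 26 − 22 = 4  (slack)
  C4: 65 − 65 = 0  (binding)
  C5: 61 − 52 = 9  (slack)

Optimal: u = 3, v = 10
Binding: C1, C4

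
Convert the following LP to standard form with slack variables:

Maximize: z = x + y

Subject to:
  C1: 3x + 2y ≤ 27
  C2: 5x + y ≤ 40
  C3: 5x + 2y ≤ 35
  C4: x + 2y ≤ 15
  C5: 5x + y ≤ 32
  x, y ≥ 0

max z = x + y

s.t.
  3x + 2y + s1 = 27
  5x + y + s2 = 40
  5x + 2y + s3 = 35
  x + 2y + s4 = 15
  5x + y + s5 = 32
  x, y, s1, s2, s3, s4, s5 ≥ 0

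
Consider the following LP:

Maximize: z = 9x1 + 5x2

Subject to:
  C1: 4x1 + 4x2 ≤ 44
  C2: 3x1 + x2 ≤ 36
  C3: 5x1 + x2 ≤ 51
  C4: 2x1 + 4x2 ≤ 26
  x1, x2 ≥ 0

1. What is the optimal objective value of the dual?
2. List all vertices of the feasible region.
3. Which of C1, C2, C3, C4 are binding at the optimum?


1. 95
2. (0, 0), (10.2, 0), (10, 1), (9, 2), (0, 6.5)
3. C1, C3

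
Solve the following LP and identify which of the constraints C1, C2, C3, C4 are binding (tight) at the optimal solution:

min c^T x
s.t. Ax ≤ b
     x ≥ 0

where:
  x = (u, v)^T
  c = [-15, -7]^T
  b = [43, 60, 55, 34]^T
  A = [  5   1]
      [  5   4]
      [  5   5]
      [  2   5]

At u = 8, v = 3, compute slack b - a·x for each constraint:
  C1: 43 − 43 = 0  (binding)
  C2: 60 − 52 = 8  (slack)
  C3: 55 − 55 = 0  (binding)
  C4: 34 − 31 = 3  (slack)

Optimal: u = 8, v = 3
Binding: C1, C3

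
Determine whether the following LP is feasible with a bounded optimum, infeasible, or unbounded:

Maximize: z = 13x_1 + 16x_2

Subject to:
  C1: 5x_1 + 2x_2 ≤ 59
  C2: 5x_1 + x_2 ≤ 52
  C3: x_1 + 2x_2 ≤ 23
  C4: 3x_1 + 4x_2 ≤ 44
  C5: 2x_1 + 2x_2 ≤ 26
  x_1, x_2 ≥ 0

Feasible with a bounded optimal solution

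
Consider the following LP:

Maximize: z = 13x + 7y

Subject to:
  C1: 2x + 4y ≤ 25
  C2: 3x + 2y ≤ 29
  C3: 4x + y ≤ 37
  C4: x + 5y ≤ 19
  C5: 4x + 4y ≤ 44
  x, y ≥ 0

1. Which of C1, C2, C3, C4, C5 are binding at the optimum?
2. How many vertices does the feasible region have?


1. C2, C3
2. 6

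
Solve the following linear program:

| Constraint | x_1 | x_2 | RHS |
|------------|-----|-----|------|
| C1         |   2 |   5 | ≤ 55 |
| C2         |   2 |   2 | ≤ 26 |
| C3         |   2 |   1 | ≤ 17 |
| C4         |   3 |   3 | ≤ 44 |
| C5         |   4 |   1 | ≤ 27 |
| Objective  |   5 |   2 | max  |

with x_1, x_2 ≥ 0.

Evaluate the objective at each vertex of the feasible region:
  z(0, 0) = 0
  z(6.75, 0) = 33.75
  z(5, 7) = 39  ←
  z(4, 9) = 38
  z(3.333, 9.667) = 36
  z(0, 11) = 22
The maximum is at x_1 = 5, x_2 = 7.

x_1 = 5, x_2 = 7, z = 39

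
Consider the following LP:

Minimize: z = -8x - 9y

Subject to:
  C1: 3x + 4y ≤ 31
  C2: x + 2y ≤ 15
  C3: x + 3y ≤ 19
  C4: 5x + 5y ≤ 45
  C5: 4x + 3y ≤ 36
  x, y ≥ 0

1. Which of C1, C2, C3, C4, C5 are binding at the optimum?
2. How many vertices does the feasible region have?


1. C1, C4
2. 5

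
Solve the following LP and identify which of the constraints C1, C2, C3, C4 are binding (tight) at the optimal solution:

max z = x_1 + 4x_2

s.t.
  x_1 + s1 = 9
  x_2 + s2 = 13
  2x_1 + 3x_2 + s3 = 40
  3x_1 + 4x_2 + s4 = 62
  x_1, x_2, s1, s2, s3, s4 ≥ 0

At x_1 = 0.5, x_2 = 13, compute slack b - a·x for each constraint:
  C1: 9 − 0.5 = 8.5  (slack)
  C2: 13 − 13 = 0  (binding)
  C3: 40 − 40 = 0  (binding)
  C4: 62 − 53.5 = 8.5  (slack)

Optimal: x_1 = 0.5, x_2 = 13
Binding: C2, C3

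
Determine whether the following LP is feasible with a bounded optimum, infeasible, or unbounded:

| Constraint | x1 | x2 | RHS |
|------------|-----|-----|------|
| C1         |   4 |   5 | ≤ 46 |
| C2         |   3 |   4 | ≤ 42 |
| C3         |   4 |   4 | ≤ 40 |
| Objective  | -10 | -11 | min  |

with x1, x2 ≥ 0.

Feasible with a bounded optimal solution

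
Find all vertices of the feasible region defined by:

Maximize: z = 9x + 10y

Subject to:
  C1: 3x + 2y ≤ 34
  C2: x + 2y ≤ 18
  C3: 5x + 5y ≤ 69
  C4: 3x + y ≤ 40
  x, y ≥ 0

(0, 0), (11.33, 0), (8, 5), (0, 9)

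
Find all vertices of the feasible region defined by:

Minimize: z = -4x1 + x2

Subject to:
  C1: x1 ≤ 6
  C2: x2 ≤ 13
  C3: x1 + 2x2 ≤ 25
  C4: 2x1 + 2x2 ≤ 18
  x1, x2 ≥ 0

(0, 0), (6, 0), (6, 3), (0, 9)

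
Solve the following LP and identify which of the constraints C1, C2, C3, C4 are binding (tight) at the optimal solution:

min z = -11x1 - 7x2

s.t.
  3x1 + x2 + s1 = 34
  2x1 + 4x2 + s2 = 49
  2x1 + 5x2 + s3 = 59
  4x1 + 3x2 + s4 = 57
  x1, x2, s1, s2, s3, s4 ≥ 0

At x1 = 9, x2 = 7, compute slack b - a·x for each constraint:
  C1: 34 − 34 = 0  (binding)
  C2: 49 − 46 = 3  (slack)
  C3: 59 − 53 = 6  (slack)
  C4: 57 − 57 = 0  (binding)

Optimal: x1 = 9, x2 = 7
Binding: C1, C4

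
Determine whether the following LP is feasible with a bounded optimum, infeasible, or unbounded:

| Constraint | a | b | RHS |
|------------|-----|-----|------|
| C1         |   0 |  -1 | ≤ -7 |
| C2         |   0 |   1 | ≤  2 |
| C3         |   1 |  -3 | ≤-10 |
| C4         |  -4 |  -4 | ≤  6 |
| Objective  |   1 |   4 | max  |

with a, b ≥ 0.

Infeasible (no feasible solution exists)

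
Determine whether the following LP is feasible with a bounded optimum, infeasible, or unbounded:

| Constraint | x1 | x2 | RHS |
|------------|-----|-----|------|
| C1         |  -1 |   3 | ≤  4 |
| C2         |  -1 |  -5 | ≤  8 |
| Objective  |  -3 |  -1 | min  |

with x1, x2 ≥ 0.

Unbounded (objective can decrease without bound)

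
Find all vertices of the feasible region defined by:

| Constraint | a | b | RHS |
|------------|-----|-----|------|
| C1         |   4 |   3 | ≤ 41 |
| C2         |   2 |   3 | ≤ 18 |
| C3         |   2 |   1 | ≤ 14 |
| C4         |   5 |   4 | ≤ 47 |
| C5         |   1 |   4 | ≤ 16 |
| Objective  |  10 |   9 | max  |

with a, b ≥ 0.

(0, 0), (7, 0), (6, 2), (4.8, 2.8), (0, 4)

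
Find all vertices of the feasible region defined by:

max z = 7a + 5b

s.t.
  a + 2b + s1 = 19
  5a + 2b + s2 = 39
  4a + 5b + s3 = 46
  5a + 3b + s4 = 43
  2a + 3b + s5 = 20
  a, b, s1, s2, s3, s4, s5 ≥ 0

(0, 0), (7.8, 0), (7, 2), (0, 6.667)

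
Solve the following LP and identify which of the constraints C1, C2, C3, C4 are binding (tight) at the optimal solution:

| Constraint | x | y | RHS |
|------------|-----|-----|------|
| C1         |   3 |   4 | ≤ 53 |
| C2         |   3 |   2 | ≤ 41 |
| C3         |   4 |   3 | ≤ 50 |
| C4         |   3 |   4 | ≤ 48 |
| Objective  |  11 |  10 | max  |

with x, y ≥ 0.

At x = 8, y = 6, compute slack b - a·x for each constraint:
  C1: 53 − 48 = 5  (slack)
  C2: 41 − 36 = 5  (slack)
  C3: 50 − 50 = 0  (binding)
  C4: 48 − 48 = 0  (binding)

Optimal: x = 8, y = 6
Binding: C3, C4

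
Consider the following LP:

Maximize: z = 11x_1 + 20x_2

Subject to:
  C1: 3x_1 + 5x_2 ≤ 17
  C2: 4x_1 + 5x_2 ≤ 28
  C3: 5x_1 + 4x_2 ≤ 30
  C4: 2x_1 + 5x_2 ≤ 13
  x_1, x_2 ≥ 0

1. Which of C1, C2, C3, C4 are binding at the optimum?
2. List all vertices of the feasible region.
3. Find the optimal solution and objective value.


1. C1, C4
2. (0, 0), (5.667, 0), (4, 1), (0, 2.6)
3. x_1 = 4, x_2 = 1, z = 64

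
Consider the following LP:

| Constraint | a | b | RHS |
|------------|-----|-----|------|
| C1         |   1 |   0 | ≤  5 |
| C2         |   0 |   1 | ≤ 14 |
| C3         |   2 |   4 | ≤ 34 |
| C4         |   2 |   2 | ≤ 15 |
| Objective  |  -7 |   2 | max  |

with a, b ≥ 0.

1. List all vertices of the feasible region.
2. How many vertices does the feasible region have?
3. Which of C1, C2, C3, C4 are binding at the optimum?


1. (0, 0), (5, 0), (5, 2.5), (0, 7.5)
2. 4
3. C4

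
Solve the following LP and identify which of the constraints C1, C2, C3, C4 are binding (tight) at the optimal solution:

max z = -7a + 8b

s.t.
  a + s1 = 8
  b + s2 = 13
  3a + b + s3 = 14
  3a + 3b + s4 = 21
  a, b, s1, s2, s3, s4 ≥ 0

At a = 0, b = 7, compute slack b - a·x for each constraint:
  C1: 8 − 0 = 8  (slack)
  C2: 13 − 7 = 6  (slack)
  C3: 14 − 7 = 7  (slack)
  C4: 21 − 21 = 0  (binding)

Optimal: a = 0, b = 7
Binding: C4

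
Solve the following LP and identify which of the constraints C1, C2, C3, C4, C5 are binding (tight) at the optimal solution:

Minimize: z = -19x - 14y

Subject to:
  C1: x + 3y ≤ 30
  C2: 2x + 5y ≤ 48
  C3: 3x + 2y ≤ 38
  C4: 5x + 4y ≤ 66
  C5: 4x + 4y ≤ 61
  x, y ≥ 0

At x = 10, y = 4, compute slack b - a·x for each constraint:
  C1: 30 − 22 = 8  (slack)
  C2: 48 − 40 = 8  (slack)
  C3: 38 − 38 = 0  (binding)
  C4: 66 − 66 = 0  (binding)
  C5: 61 − 56 = 5  (slack)

Optimal: x = 10, y = 4
Binding: C3, C4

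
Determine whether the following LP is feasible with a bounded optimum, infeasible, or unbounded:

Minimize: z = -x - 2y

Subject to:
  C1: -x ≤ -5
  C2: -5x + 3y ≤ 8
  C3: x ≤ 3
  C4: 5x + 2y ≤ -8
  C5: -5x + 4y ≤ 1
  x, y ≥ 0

Infeasible (no feasible solution exists)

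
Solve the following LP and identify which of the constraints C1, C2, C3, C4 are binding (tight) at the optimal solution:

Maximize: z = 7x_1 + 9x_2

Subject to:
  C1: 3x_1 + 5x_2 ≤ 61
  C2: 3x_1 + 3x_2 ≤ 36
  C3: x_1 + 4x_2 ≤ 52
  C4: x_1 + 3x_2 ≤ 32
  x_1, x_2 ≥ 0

At x_1 = 2, x_2 = 10, compute slack b - a·x for each constraint:
  C1: 61 − 56 = 5  (slack)
  C2: 36 − 36 = 0  (binding)
  C3: 52 − 42 = 10  (slack)
  C4: 32 − 32 = 0  (binding)

Optimal: x_1 = 2, x_2 = 10
Binding: C2, C4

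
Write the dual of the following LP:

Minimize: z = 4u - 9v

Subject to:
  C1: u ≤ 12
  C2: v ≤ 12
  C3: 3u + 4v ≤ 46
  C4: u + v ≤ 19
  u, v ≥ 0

Primal min cᵀx s.t. Ax ≤ b, x ≥ 0  →  Dual max −bᵀy s.t. Aᵀy ≥ −c, y ≥ 0.

Maximize: z = -12y1 - 12y2 - 46y3 - 19y4

Subject to:
  y1 + 3y3 + y4 ≥ -4
  y2 + 4y3 + y4 ≥ 9
  y1, y2, y3, y4 ≥ 0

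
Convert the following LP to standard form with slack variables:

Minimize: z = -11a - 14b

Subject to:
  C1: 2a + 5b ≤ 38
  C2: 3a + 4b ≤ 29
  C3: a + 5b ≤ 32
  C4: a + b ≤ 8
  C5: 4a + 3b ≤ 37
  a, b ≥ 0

min z = -11a - 14b

s.t.
  2a + 5b + s1 = 38
  3a + 4b + s2 = 29
  a + 5b + s3 = 32
  a + b + s4 = 8
  4a + 3b + s5 = 37
  a, b, s1, s2, s3, s4, s5 ≥ 0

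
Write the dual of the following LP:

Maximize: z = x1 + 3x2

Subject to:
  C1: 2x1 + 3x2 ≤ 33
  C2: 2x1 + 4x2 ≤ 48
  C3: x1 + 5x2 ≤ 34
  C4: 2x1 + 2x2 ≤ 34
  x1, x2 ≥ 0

Primal max cᵀx s.t. Ax ≤ b, x ≥ 0  →  Dual min bᵀy s.t. Aᵀy ≥ c, y ≥ 0.

Minimize: z = 33y1 + 48y2 + 34y3 + 34y4

Subject to:
  2y1 + 2y2 + y3 + 2y4 ≥ 1
  3y1 + 4y2 + 5y3 + 2y4 ≥ 3
  y1, y2, y3, y4 ≥ 0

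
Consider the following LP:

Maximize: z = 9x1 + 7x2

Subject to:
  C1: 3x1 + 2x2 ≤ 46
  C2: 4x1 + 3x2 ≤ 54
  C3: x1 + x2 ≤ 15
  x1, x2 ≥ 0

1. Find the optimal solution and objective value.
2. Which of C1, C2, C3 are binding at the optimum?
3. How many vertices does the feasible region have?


1. x1 = 9, x2 = 6, z = 123
2. C2, C3
3. 4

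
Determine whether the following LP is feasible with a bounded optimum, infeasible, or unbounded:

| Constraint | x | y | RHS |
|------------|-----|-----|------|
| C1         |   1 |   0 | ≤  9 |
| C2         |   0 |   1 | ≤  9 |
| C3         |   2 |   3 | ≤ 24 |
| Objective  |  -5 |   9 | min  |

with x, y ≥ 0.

Feasible with a bounded optimal solution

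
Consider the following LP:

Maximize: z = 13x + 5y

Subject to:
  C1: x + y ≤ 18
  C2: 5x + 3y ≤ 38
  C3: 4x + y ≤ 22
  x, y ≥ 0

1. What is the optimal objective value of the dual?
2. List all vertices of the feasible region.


1. 82
2. (0, 0), (5.5, 0), (4, 6), (0, 12.67)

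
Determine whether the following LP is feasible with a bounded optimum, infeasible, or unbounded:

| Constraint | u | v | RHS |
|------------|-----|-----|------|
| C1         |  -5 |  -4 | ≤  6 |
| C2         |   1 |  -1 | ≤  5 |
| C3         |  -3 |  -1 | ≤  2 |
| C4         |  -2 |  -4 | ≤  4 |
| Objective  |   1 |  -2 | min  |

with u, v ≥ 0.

Unbounded (objective can decrease without bound)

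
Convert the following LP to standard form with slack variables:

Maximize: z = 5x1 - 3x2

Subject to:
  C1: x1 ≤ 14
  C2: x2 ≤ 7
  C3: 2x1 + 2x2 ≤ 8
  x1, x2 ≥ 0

max z = 5x1 - 3x2

s.t.
  x1 + s1 = 14
  x2 + s2 = 7
  2x1 + 2x2 + s3 = 8
  x1, x2, s1, s2, s3 ≥ 0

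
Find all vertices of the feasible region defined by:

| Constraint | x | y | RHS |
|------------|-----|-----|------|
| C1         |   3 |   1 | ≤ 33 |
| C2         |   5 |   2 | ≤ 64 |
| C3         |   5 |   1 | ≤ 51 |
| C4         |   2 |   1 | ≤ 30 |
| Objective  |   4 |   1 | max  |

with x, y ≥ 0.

(0, 0), (10.2, 0), (9, 6), (3, 24), (0, 30)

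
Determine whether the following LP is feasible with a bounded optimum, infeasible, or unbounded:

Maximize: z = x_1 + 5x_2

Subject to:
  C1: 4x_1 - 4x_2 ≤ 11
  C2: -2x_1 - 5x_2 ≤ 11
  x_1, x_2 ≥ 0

Unbounded (objective can increase without bound)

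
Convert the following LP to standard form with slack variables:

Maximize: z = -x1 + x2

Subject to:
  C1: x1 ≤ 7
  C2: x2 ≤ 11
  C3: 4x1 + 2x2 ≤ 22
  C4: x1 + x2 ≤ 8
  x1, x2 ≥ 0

max z = -x1 + x2

s.t.
  x1 + s1 = 7
  x2 + s2 = 11
  4x1 + 2x2 + s3 = 22
  x1 + x2 + s4 = 8
  x1, x2, s1, s2, s3, s4 ≥ 0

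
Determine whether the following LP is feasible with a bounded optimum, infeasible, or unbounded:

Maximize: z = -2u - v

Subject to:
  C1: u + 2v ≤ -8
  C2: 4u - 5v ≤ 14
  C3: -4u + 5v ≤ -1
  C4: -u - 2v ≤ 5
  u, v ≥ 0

Infeasible (no feasible solution exists)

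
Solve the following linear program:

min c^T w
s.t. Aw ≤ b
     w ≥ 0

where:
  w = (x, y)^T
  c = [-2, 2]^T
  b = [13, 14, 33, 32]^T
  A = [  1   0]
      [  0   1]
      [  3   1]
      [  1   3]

Evaluate the objective at each vertex of the feasible region:
  z(0, 0) = 0
  z(11, 0) = -22  ←
  z(8.375, 7.875) = -1
  z(0, 10.67) = 21.33
The minimum is at x = 11, y = 0.

x = 11, y = 0, z = -22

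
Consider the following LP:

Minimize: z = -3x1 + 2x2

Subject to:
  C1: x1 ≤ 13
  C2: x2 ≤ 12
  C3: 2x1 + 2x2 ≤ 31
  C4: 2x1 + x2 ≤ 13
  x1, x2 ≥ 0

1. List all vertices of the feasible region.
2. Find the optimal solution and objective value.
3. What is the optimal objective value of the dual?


1. (0, 0), (6.5, 0), (0.5, 12), (0, 12)
2. x1 = 6.5, x2 = 0, z = -19.5
3. -19.5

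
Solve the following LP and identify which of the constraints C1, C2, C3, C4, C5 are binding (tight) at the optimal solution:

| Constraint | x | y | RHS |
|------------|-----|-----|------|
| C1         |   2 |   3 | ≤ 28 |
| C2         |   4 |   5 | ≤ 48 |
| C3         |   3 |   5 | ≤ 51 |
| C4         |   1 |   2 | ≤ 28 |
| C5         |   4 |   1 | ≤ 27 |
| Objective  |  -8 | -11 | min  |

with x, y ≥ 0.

At x = 2, y = 8, compute slack b - a·x for each constraint:
  C1: 28 − 28 = 0  (binding)
  C2: 48 − 48 = 0  (binding)
  C3: 51 − 46 = 5  (slack)
  C4: 28 − 18 = 10  (slack)
  C5: 27 − 16 = 11  (slack)

Optimal: x = 2, y = 8
Binding: C1, C2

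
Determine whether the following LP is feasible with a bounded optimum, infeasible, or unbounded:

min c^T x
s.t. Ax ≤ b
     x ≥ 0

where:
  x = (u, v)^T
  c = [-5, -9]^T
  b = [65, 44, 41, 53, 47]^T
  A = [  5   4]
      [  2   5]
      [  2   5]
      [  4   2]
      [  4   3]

Feasible with a bounded optimal solution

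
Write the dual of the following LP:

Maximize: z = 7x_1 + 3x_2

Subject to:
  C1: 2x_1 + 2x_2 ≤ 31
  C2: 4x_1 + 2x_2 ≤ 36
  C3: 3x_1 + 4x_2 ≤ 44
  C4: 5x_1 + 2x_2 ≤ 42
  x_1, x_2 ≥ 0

Primal max cᵀx s.t. Ax ≤ b, x ≥ 0  →  Dual min bᵀy s.t. Aᵀy ≥ c, y ≥ 0.

Minimize: z = 31y1 + 36y2 + 44y3 + 42y4

Subject to:
  2y1 + 4y2 + 3y3 + 5y4 ≥ 7
  2y1 + 2y2 + 4y3 + 2y4 ≥ 3
  y1, y2, y3, y4 ≥ 0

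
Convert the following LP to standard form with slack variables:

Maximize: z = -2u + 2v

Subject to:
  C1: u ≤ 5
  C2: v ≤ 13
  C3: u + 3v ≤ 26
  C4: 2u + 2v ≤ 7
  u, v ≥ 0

max z = -2u + 2v

s.t.
  u + s1 = 5
  v + s2 = 13
  u + 3v + s3 = 26
  2u + 2v + s4 = 7
  u, v, s1, s2, s3, s4 ≥ 0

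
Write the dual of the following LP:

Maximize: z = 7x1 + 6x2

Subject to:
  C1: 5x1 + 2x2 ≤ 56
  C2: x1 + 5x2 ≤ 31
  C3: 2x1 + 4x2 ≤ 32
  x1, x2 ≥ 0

Primal max cᵀx s.t. Ax ≤ b, x ≥ 0  →  Dual min bᵀy s.t. Aᵀy ≥ c, y ≥ 0.

Minimize: z = 56y1 + 31y2 + 32y3

Subject to:
  5y1 + y2 + 2y3 ≥ 7
  2y1 + 5y2 + 4y3 ≥ 6
  y1, y2, y3 ≥ 0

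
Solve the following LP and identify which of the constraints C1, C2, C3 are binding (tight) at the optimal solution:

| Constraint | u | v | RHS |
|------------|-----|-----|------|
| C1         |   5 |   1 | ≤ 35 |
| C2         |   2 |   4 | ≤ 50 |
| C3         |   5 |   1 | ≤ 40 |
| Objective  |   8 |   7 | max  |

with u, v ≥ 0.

At u = 5, v = 10, compute slack b - a·x for each constraint:
  C1: 35 − 35 = 0  (binding)
  C2: 50 − 50 = 0  (binding)
  C3: 40 − 35 = 5  (slack)

Optimal: u = 5, v = 10
Binding: C1, C2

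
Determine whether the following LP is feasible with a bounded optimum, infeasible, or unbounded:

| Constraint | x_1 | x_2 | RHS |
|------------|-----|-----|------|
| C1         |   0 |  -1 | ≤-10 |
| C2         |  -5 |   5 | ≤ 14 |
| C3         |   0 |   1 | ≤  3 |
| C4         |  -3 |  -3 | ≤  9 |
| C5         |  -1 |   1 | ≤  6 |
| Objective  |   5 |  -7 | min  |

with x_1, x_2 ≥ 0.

Infeasible (no feasible solution exists)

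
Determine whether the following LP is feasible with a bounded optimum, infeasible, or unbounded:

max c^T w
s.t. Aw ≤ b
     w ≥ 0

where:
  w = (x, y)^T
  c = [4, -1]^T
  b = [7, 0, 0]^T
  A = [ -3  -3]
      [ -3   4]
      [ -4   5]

Unbounded (objective can increase without bound)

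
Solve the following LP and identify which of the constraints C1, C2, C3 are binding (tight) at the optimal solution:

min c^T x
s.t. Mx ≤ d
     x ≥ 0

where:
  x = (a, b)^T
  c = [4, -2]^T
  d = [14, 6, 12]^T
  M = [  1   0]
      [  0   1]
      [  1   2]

At a = 0, b = 6, compute slack b - a·x for each constraint:
  C1: 14 − 0 = 14  (slack)
  C2: 6 − 6 = 0  (binding)
  C3: 12 − 12 = 0  (binding)

Optimal: a = 0, b = 6
Binding: C2, C3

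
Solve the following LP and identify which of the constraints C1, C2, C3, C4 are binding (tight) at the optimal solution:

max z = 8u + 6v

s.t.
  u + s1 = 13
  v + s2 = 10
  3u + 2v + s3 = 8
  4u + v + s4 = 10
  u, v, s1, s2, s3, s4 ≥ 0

At u = 0, v = 4, compute slack b - a·x for each constraint:
  C1: 13 − 0 = 13  (slack)
  C2: 10 − 4 = 6  (slack)
  C3: 8 − 8 = 0  (binding)
  C4: 10 − 4 = 6  (slack)

Optimal: u = 0, v = 4
Binding: C3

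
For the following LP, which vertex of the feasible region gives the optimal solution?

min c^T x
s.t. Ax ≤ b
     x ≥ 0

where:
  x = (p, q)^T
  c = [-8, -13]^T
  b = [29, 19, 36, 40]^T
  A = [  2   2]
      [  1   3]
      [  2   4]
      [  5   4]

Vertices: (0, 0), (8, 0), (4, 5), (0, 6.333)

Evaluate the objective at each vertex of the feasible region:
  z(0, 0) = 0
  z(8, 0) = -64
  z(4, 5) = -97  ←
  z(0, 6.333) = -82.33
The minimum is at p = 4, q = 5.

(4, 5)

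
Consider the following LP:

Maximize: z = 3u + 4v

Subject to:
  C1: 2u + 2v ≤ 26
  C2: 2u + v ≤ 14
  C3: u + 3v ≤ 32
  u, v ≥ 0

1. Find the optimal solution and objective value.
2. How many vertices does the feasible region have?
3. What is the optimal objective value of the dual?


1. u = 2, v = 10, z = 46
2. 4
3. 46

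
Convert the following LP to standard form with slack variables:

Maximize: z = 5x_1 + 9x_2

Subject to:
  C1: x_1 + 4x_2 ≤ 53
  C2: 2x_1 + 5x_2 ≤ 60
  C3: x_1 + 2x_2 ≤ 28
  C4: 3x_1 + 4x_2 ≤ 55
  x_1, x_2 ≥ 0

max z = 5x_1 + 9x_2

s.t.
  x_1 + 4x_2 + s1 = 53
  2x_1 + 5x_2 + s2 = 60
  x_1 + 2x_2 + s3 = 28
  3x_1 + 4x_2 + s4 = 55
  x_1, x_2, s1, s2, s3, s4 ≥ 0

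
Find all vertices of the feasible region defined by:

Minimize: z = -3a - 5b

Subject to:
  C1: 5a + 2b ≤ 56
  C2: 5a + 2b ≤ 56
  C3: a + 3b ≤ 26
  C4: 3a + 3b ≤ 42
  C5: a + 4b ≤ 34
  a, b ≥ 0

(0, 0), (11.2, 0), (9.333, 4.667), (8, 6), (2, 8), (0, 8.5)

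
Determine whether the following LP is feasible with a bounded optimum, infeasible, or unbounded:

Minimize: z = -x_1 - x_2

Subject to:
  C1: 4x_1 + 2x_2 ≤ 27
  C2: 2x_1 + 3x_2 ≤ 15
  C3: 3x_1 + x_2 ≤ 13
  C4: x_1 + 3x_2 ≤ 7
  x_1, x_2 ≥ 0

Feasible with a bounded optimal solution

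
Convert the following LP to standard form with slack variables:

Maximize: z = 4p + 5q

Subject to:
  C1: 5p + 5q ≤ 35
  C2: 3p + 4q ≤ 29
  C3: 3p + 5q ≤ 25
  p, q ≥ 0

max z = 4p + 5q

s.t.
  5p + 5q + s1 = 35
  3p + 4q + s2 = 29
  3p + 5q + s3 = 25
  p, q, s1, s2, s3 ≥ 0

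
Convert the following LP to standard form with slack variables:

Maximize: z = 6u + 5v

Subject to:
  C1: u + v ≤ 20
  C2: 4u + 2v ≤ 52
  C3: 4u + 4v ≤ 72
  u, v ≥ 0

max z = 6u + 5v

s.t.
  u + v + s1 = 20
  4u + 2v + s2 = 52
  4u + 4v + s3 = 72
  u, v, s1, s2, s3 ≥ 0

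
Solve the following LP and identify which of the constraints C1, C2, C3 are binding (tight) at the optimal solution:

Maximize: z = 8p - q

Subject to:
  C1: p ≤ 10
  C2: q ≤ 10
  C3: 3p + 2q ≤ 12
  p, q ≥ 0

At p = 4, q = 0, compute slack b - a·x for each constraint:
  C1: 10 − 4 = 6  (slack)
  C2: 10 − 0 = 10  (slack)
  C3: 12 − 12 = 0  (binding)

Optimal: p = 4, q = 0
Binding: C3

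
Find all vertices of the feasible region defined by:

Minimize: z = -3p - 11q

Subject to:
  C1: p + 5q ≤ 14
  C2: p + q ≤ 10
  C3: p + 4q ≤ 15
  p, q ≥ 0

(0, 0), (10, 0), (9, 1), (0, 2.8)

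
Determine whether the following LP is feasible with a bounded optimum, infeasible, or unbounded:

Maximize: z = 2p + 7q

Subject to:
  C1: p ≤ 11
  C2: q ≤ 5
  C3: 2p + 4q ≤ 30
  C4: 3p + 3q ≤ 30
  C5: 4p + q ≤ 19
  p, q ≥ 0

Feasible with a bounded optimal solution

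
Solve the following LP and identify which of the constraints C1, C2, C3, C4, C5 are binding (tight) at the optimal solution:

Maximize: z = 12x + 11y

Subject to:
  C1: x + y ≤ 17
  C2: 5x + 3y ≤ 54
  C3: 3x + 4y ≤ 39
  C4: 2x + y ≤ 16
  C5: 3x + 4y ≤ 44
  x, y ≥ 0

At x = 5, y = 6, compute slack b - a·x for each constraint:
  C1: 17 − 11 = 6  (slack)
  C2: 54 − 43 = 11  (slack)
  C3: 39 − 39 = 0  (binding)
  C4: 16 − 16 = 0  (binding)
  C5: 44 − 39 = 5  (slack)

Optimal: x = 5, y = 6
Binding: C3, C4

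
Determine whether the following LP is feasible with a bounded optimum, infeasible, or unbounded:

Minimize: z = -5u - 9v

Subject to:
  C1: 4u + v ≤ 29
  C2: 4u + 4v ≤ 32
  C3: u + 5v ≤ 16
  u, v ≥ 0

Feasible with a bounded optimal solution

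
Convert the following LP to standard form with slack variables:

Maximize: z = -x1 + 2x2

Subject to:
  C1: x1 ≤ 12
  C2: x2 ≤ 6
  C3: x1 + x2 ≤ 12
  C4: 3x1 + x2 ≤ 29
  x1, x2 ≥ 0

max z = -x1 + 2x2

s.t.
  x1 + s1 = 12
  x2 + s2 = 6
  x1 + x2 + s3 = 12
  3x1 + x2 + s4 = 29
  x1, x2, s1, s2, s3, s4 ≥ 0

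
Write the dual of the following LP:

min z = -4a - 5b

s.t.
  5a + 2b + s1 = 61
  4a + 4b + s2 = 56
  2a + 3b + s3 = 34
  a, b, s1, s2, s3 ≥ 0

Primal min cᵀx s.t. Ax ≤ b, x ≥ 0  →  Dual max −bᵀy s.t. Aᵀy ≥ −c, y ≥ 0.

Maximize: z = -61y1 - 56y2 - 34y3

Subject to:
  5y1 + 4y2 + 2y3 ≥ 4
  2y1 + 4y2 + 3y3 ≥ 5
  y1, y2, y3 ≥ 0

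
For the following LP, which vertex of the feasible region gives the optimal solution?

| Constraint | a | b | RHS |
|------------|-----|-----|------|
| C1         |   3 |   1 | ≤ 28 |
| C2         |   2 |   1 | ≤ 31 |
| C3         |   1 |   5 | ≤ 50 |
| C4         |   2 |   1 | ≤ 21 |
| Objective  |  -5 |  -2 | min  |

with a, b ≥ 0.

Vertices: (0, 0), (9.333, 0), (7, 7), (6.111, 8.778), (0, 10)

Evaluate the objective at each vertex of the feasible region:
  z(0, 0) = 0
  z(9.333, 0) = -46.67
  z(7, 7) = -49  ←
  z(6.111, 8.778) = -48.11
  z(0, 10) = -20
The minimum is at a = 7, b = 7.

(7, 7)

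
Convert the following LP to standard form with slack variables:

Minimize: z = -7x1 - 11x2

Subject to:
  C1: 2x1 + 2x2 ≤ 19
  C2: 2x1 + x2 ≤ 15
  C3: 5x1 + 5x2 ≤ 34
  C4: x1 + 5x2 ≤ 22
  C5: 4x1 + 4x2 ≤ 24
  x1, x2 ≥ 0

min z = -7x1 - 11x2

s.t.
  2x1 + 2x2 + s1 = 19
  2x1 + x2 + s2 = 15
  5x1 + 5x2 + s3 = 34
  x1 + 5x2 + s4 = 22
  4x1 + 4x2 + s5 = 24
  x1, x2, s1, s2, s3, s4, s5 ≥ 0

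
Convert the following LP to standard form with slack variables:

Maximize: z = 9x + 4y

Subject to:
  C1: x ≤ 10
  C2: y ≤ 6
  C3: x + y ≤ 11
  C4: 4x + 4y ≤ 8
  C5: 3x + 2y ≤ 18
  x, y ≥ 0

max z = 9x + 4y

s.t.
  x + s1 = 10
  y + s2 = 6
  x + y + s3 = 11
  4x + 4y + s4 = 8
  3x + 2y + s5 = 18
  x, y, s1, s2, s3, s4, s5 ≥ 0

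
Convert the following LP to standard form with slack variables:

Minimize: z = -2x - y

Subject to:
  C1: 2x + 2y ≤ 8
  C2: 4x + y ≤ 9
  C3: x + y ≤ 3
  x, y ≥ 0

min z = -2x - y

s.t.
  2x + 2y + s1 = 8
  4x + y + s2 = 9
  x + y + s3 = 3
  x, y, s1, s2, s3 ≥ 0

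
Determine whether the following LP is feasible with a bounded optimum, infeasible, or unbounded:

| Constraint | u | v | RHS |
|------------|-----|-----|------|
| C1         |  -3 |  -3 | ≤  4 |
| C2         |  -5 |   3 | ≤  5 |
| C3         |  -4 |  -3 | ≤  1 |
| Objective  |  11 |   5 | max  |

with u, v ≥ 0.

Unbounded (objective can increase without bound)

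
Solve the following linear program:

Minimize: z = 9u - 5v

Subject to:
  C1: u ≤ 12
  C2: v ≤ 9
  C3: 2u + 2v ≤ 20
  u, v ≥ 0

Evaluate the objective at each vertex of the feasible region:
  z(0, 0) = 0
  z(10, 0) = 90
  z(1, 9) = -36
  z(0, 9) = -45  ←
The minimum is at u = 0, v = 9.

u = 0, v = 9, z = -45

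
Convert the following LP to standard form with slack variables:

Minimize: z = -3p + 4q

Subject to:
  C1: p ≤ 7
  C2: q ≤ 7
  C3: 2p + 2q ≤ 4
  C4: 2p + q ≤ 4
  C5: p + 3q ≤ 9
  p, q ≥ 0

min z = -3p + 4q

s.t.
  p + s1 = 7
  q + s2 = 7
  2p + 2q + s3 = 4
  2p + q + s4 = 4
  p + 3q + s5 = 9
  p, q, s1, s2, s3, s4, s5 ≥ 0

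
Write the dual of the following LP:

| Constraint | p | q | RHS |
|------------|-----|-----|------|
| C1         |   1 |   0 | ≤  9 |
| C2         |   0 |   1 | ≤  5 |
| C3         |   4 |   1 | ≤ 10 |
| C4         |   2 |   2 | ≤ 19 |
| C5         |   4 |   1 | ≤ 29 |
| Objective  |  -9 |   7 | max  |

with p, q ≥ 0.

Primal max cᵀx s.t. Ax ≤ b, x ≥ 0  →  Dual min bᵀy s.t. Aᵀy ≥ c, y ≥ 0.

Minimize: z = 9y1 + 5y2 + 10y3 + 19y4 + 29y5

Subject to:
  y1 + 4y3 + 2y4 + 4y5 ≥ -9
  y2 + y3 + 2y4 + y5 ≥ 7
  y1, y2, y3, y4, y5 ≥ 0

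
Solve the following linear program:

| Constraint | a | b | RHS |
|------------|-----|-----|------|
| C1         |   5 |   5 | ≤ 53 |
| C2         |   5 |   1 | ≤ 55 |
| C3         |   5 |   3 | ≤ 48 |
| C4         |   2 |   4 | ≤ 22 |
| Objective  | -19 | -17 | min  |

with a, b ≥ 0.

Evaluate the objective at each vertex of the feasible region:
  z(0, 0) = 0
  z(9.6, 0) = -182.4
  z(9, 1) = -188  ←
  z(0, 5.5) = -93.5
The minimum is at a = 9, b = 1.

a = 9, b = 1, z = -188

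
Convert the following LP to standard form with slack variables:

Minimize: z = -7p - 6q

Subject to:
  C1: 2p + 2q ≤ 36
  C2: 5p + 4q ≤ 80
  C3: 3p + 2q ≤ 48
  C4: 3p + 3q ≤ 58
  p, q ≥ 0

min z = -7p - 6q

s.t.
  2p + 2q + s1 = 36
  5p + 4q + s2 = 80
  3p + 2q + s3 = 48
  3p + 3q + s4 = 58
  p, q, s1, s2, s3, s4 ≥ 0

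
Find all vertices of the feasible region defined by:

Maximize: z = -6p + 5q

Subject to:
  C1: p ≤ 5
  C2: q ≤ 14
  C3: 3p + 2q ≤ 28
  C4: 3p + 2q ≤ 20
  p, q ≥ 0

(0, 0), (5, 0), (5, 2.5), (0, 10)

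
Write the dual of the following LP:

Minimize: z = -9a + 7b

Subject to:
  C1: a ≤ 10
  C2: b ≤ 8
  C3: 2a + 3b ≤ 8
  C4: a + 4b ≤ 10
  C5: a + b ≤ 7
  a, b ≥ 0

Primal min cᵀx s.t. Ax ≤ b, x ≥ 0  →  Dual max −bᵀy s.t. Aᵀy ≥ −c, y ≥ 0.

Maximize: z = -10y1 - 8y2 - 8y3 - 10y4 - 7y5

Subject to:
  y1 + 2y3 + y4 + y5 ≥ 9
  y2 + 3y3 + 4y4 + y5 ≥ -7
  y1, y2, y3, y4, y5 ≥ 0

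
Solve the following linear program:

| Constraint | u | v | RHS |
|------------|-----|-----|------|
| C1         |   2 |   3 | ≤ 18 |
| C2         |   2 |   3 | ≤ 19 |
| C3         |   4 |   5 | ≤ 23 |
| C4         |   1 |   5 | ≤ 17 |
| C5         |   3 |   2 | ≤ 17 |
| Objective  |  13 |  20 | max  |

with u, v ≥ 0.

Evaluate the objective at each vertex of the feasible region:
  z(0, 0) = 0
  z(5.667, 0) = 73.67
  z(5.571, 0.1429) = 75.29
  z(2, 3) = 86  ←
  z(0, 3.4) = 68
The maximum is at u = 2, v = 3.

u = 2, v = 3, z = 86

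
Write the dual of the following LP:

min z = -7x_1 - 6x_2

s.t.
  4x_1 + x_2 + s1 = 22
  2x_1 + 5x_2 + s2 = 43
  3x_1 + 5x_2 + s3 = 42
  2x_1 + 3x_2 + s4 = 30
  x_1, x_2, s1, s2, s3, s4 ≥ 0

Primal min cᵀx s.t. Ax ≤ b, x ≥ 0  →  Dual max −bᵀy s.t. Aᵀy ≥ −c, y ≥ 0.

Maximize: z = -22y1 - 43y2 - 42y3 - 30y4

Subject to:
  4y1 + 2y2 + 3y3 + 2y4 ≥ 7
  y1 + 5y2 + 5y3 + 3y4 ≥ 6
  y1, y2, y3, y4 ≥ 0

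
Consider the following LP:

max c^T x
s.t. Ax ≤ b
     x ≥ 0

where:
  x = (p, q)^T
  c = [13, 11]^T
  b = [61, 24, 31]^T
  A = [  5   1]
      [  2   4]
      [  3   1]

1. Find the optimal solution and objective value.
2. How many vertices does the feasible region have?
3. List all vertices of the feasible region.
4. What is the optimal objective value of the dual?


1. p = 10, q = 1, z = 141
2. 4
3. (0, 0), (10.33, 0), (10, 1), (0, 6)
4. 141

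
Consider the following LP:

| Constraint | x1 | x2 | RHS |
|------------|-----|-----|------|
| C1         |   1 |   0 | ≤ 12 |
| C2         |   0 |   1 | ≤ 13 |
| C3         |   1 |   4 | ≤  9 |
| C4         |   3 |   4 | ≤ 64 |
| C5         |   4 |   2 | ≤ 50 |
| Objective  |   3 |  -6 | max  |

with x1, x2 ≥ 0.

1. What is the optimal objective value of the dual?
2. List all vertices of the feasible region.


1. 27
2. (0, 0), (9, 0), (0, 2.25)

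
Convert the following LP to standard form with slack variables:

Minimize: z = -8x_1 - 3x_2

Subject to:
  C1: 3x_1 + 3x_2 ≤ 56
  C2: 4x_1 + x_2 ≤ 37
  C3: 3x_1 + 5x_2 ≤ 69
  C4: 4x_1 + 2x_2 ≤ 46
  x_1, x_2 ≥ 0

min z = -8x_1 - 3x_2

s.t.
  3x_1 + 3x_2 + s1 = 56
  4x_1 + x_2 + s2 = 37
  3x_1 + 5x_2 + s3 = 69
  4x_1 + 2x_2 + s4 = 46
  x_1, x_2, s1, s2, s3, s4 ≥ 0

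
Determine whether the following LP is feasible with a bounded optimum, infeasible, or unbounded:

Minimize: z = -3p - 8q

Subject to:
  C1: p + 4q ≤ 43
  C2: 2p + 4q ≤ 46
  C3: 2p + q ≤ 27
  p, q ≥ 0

Feasible with a bounded optimal solution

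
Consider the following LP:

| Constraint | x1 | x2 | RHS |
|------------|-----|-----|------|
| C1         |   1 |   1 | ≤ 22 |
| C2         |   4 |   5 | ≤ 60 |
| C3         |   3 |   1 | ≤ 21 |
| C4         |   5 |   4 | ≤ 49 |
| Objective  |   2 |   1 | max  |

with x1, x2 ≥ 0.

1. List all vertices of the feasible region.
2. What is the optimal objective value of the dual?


1. (0, 0), (7, 0), (5, 6), (0.5556, 11.56), (0, 12)
2. 16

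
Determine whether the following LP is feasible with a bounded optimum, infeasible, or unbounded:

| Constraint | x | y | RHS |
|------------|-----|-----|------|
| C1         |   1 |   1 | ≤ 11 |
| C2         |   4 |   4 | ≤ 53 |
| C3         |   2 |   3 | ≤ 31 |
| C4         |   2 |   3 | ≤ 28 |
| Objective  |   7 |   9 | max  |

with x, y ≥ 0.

Feasible with a bounded optimal solution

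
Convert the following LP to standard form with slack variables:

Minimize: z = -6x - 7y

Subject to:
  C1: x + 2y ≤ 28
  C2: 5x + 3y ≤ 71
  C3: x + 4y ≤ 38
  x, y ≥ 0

min z = -6x - 7y

s.t.
  x + 2y + s1 = 28
  5x + 3y + s2 = 71
  x + 4y + s3 = 38
  x, y, s1, s2, s3 ≥ 0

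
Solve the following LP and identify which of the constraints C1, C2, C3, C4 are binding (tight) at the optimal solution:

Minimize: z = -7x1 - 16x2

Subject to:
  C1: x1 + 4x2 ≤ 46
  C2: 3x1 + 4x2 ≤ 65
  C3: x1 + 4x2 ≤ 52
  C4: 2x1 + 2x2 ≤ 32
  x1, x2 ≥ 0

At x1 = 6, x2 = 10, compute slack b - a·x for each constraint:
  C1: 46 − 46 = 0  (binding)
  C2: 65 − 58 = 7  (slack)
  C3: 52 − 46 = 6  (slack)
  C4: 32 − 32 = 0  (binding)

Optimal: x1 = 6, x2 = 10
Binding: C1, C4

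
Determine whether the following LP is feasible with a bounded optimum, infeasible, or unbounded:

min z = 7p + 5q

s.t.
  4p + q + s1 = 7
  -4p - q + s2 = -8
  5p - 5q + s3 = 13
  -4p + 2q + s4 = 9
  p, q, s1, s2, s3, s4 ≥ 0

Infeasible (no feasible solution exists)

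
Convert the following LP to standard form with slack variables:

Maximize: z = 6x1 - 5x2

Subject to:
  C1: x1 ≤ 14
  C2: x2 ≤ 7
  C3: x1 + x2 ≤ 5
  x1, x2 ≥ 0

max z = 6x1 - 5x2

s.t.
  x1 + s1 = 14
  x2 + s2 = 7
  x1 + x2 + s3 = 5
  x1, x2, s1, s2, s3 ≥ 0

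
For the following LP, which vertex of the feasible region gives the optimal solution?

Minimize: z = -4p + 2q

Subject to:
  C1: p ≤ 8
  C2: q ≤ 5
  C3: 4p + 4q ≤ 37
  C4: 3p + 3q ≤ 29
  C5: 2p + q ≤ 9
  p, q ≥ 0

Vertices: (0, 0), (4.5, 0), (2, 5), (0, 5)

Evaluate the objective at each vertex of the feasible region:
  z(0, 0) = 0
  z(4.5, 0) = -18  ←
  z(2, 5) = 2
  z(0, 5) = 10
The minimum is at p = 4.5, q = 0.

(4.5, 0)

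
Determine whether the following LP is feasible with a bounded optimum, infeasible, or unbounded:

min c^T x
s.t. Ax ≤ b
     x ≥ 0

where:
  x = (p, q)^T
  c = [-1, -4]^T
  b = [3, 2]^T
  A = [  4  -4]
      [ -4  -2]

Unbounded (objective can decrease without bound)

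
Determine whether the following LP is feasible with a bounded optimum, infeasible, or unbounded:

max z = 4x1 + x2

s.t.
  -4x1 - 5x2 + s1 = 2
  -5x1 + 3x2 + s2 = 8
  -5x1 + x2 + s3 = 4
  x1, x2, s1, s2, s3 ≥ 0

Unbounded (objective can increase without bound)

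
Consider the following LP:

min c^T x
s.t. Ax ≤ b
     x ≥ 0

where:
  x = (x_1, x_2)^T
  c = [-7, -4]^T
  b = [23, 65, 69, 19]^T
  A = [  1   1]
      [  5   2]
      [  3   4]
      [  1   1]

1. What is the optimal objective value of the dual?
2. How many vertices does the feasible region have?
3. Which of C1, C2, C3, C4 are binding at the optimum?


1. -103
2. 5
3. C2, C4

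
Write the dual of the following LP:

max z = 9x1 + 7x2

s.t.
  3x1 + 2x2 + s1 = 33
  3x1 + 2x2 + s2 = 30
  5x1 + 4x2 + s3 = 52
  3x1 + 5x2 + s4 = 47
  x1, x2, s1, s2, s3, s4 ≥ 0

Primal max cᵀx s.t. Ax ≤ b, x ≥ 0  →  Dual min bᵀy s.t. Aᵀy ≥ c, y ≥ 0.

Minimize: z = 33y1 + 30y2 + 52y3 + 47y4

Subject to:
  3y1 + 3y2 + 5y3 + 3y4 ≥ 9
  2y1 + 2y2 + 4y3 + 5y4 ≥ 7
  y1, y2, y3, y4 ≥ 0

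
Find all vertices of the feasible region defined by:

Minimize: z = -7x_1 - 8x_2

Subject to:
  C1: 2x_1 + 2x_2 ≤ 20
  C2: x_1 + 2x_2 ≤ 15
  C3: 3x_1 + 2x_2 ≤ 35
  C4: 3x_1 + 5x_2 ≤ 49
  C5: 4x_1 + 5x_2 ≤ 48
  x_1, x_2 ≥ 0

(0, 0), (10, 0), (5, 5), (0, 7.5)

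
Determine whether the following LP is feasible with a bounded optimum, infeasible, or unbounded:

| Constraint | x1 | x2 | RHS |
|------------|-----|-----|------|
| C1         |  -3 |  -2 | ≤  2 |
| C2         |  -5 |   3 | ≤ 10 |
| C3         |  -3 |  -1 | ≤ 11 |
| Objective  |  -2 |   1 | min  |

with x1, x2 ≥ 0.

Unbounded (objective can decrease without bound)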